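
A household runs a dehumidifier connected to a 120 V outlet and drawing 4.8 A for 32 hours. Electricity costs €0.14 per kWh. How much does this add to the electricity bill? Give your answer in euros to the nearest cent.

€2.58

Power = 4.8 A × 120 V = 576 W = 0.576 kW
Energy = 0.576 kW × 32 h = 18.432 kWh
Cost = 18.432 kWh × €0.14/kWh = €2.58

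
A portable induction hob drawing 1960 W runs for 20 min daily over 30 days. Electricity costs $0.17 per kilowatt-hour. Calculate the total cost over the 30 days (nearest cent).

Runtime = 20 min × 30 = 600 min = 10 h
Energy = 1.96 kW × 10 h = 19.6 kWh
Cost = 19.6 kWh × $0.17/kWh = $3.33

$3.33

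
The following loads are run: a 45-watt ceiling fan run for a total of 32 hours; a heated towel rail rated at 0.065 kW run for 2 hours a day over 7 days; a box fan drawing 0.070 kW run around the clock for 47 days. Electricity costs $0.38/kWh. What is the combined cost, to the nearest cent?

ceiling fan: 0.045 kW × 32 h = 1.44 kWh
heated towel rail: Runtime = 2 h/day × 7 days = 14 h
heated towel rail: 0.065 kW × 14 h = 0.91 kWh
box fan: Runtime = 24 h × 47 = 1128 h
box fan: 0.07 kW × 1128 h = 78.96 kWh
Total energy = 81.31 kWh
Cost = 81.31 × $0.38 = $30.90

$30.90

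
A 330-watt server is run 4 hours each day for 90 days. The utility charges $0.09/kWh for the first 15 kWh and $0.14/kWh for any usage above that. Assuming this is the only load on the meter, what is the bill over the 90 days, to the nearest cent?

Runtime = 4 h/day × 90 days = 360 h
Energy = 0.33 kW × 360 h = 118.8 kWh
Tier 1 (0–15 kWh): 15 × $0.09 = $1.35
Above 15 kWh: 103.8 × $0.14 = $14.532
Bill = $15.88

$15.88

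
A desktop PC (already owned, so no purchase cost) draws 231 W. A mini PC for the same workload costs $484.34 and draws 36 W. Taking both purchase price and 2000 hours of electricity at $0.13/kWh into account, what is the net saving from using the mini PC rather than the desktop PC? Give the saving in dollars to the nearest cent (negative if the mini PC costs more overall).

-$433.64

desktop PC: $0.00 + (231/1000) kW × 2000 h × $0.13 = $0.00 + $60.06 = $60.06
mini PC: $484.34 + (36/1000) kW × 2000 h × $0.13 = $484.34 + $9.36 = $493.7
Saving = $60.06 − $493.7 = −$433.64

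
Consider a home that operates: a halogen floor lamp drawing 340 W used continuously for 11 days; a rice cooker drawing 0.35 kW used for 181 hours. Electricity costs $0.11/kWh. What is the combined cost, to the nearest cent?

$16.84

halogen floor lamp: Runtime = 24 h × 11 = 264 h
halogen floor lamp: 0.34 kW × 264 h = 89.76 kWh
rice cooker: 0.35 kW × 181 h = 63.35 kWh
Total energy = 153.11 kWh
Cost = 153.11 × $0.11 = $16.84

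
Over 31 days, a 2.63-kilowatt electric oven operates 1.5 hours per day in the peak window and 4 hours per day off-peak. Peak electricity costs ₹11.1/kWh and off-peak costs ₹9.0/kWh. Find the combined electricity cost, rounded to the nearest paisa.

₹4292.55

Peak energy = 2.63 kW × 1.5 h × 31 = 122.295 kWh
Off-peak energy = 2.63 kW × 4 h × 31 = 326.12 kWh
Cost = 122.295 × ₹11.1 + 326.12 × ₹9.0 = ₹1357.4745 + ₹2935.08 = ₹4292.55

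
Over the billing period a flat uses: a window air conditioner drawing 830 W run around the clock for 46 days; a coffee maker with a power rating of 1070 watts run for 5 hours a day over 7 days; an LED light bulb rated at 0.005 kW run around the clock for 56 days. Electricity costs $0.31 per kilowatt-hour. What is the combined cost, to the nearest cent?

window air conditioner: Runtime = 24 h × 46 = 1104 h
window air conditioner: 0.83 kW × 1104 h = 916.32 kWh
coffee maker: Runtime = 5 h/day × 7 days = 35 h
coffee maker: 1.07 kW × 35 h = 37.45 kWh
LED light bulb: Runtime = 24 h × 56 = 1344 h
LED light bulb: 0.005 kW × 1344 h = 6.72 kWh
Total energy = 960.49 kWh
Cost = 960.49 × $0.31 = $297.75

$297.75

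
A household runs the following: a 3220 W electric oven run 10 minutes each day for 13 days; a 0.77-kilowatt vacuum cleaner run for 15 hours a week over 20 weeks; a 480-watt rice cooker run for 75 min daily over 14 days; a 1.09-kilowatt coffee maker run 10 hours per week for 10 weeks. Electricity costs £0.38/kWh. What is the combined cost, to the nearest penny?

electric oven: Runtime = 10 min × 13 = 130 min = 2.166666… h
electric oven: 3.22 kW × 2.166666… h = 6.976666… kWh
vacuum cleaner: Runtime = 15 h/week × 20 weeks = 300 h
vacuum cleaner: 0.77 kW × 300 h = 231 kWh
rice cooker: Runtime = 75 min × 14 = 1050 min = 17.5 h
rice cooker: 0.48 kW × 17.5 h = 8.4 kWh
coffee maker: Runtime = 10 h/week × 10 weeks = 100 h
coffee maker: 1.09 kW × 100 h = 109 kWh
Total energy = 355.376666… kWh
Cost = 355.376666… × £0.38 = £135.04

£135.04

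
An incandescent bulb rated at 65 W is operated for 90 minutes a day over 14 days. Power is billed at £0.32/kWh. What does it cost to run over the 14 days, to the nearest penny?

Runtime = 90 min × 14 = 1260 min = 21 h
Energy = 0.065 kW × 21 h = 1.365 kWh
Cost = 1.365 kWh × £0.32/kWh = £0.44

£0.44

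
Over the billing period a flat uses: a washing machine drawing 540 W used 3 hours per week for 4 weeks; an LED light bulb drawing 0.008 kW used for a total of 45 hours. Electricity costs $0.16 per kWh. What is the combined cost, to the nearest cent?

$1.09

washing machine: Runtime = 3 h/week × 4 weeks = 12 h
washing machine: 0.54 kW × 12 h = 6.48 kWh
LED light bulb: 0.008 kW × 45 h = 0.36 kWh
Total energy = 6.84 kWh
Cost = 6.84 × $0.16 = $1.09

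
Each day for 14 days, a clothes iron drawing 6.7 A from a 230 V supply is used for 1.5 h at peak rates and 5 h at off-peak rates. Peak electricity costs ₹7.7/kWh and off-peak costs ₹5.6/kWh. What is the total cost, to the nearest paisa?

₹853.25

Power = 6.7 A × 230 V = 1541 W = 1.541 kW
Peak energy = 1.541 kW × 1.5 h × 14 = 32.361 kWh
Off-peak energy = 1.541 kW × 5 h × 14 = 107.87 kWh
Cost = 32.361 × ₹7.7 + 107.87 × ₹5.6 = ₹249.1797 + ₹604.072 = ₹853.25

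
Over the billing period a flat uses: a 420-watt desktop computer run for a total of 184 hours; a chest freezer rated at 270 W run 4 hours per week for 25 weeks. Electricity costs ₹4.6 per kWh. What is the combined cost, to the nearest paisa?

₹479.69

desktop computer: 0.42 kW × 184 h = 77.28 kWh
chest freezer: Runtime = 4 h/week × 25 weeks = 100 h
chest freezer: 0.27 kW × 100 h = 27 kWh
Total energy = 104.28 kWh
Cost = 104.28 × ₹4.6 = ₹479.69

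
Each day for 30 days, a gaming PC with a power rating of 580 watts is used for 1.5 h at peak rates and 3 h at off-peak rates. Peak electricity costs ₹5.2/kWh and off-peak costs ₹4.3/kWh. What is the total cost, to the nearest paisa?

Peak energy = 0.58 kW × 1.5 h × 30 = 26.1 kWh
Off-peak energy = 0.58 kW × 3 h × 30 = 52.2 kWh
Cost = 26.1 × ₹5.2 + 52.2 × ₹4.3 = ₹135.72 + ₹224.46 = ₹360.18

₹360.18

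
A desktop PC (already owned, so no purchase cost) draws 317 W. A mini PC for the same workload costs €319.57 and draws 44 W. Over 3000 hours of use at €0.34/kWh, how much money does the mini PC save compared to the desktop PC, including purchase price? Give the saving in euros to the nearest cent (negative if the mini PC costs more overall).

desktop PC: €0.00 + (317/1000) kW × 3000 h × €0.34 = €0.00 + €323.34 = €323.34
mini PC: €319.57 + (44/1000) kW × 3000 h × €0.34 = €319.57 + €44.88 = €364.45
Saving = €323.34 − €364.45 = −€41.11

-€41.11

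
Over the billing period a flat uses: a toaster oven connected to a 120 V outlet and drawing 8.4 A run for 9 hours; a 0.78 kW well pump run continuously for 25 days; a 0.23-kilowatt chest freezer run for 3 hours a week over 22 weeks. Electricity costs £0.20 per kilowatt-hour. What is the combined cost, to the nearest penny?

£98.45

toaster oven: Power = 8.4 A × 120 V = 1008 W = 1.008 kW
toaster oven: 1.008 kW × 9 h = 9.072 kWh
well pump: Runtime = 24 h × 25 = 600 h
well pump: 0.78 kW × 600 h = 468 kWh
chest freezer: Runtime = 3 h/week × 22 weeks = 66 h
chest freezer: 0.23 kW × 66 h = 15.18 kWh
Total energy = 492.252 kWh
Cost = 492.252 × £0.20 = £98.45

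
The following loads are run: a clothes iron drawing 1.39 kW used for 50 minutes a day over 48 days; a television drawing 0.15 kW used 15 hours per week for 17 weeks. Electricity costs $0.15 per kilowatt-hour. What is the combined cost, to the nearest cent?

$14.08

clothes iron: Runtime = 50 min × 48 = 2400 min = 40 h
clothes iron: 1.39 kW × 40 h = 55.6 kWh
television: Runtime = 15 h/week × 17 weeks = 255 h
television: 0.15 kW × 255 h = 38.25 kWh
Total energy = 93.85 kWh
Cost = 93.85 × $0.15 = $14.08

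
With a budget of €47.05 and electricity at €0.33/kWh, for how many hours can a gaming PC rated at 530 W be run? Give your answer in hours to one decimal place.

Energy available = €47.05 ÷ €0.33/kWh = 142.5758 kWh
Hours = 142.5758 kWh ÷ 0.53 kW = 269.0 h

269.0 h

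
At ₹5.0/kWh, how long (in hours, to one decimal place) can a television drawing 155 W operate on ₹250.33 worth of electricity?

323.0 h

Energy available = ₹250.33 ÷ ₹5.0/kWh = 50.066 kWh
Hours = 50.066 kWh ÷ 0.155 kW = 323.0 h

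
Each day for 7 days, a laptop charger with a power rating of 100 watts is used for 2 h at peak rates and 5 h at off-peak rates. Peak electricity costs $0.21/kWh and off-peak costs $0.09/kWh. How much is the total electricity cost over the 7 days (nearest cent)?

Peak energy = 0.1 kW × 2 h × 7 = 1.4 kWh
Off-peak energy = 0.1 kW × 5 h × 7 = 3.5 kWh
Cost = 1.4 × $0.21 + 3.5 × $0.09 = $0.294 + $0.315 = $0.61

$0.61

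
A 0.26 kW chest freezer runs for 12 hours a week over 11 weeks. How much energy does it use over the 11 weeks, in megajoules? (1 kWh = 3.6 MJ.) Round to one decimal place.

123.6 MJ

Runtime = 12 h/week × 11 weeks = 132 h
Energy = 0.26 kW × 132 h = 34.32 kWh
= 34.32 × 3.6 MJ = 123.6 MJ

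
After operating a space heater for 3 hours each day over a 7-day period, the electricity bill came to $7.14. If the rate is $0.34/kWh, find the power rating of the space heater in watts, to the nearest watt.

Energy = $7.14 ÷ $0.34/kWh = 21 kWh
Runtime = 3 h/day × 7 days = 21 h
Power = 21 kWh ÷ 21 h = 1 kW = 1000 W

1000 W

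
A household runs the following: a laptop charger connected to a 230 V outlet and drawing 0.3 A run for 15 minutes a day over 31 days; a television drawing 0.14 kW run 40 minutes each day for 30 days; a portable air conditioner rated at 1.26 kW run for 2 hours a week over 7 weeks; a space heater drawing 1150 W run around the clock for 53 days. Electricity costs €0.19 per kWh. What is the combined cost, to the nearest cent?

laptop charger: Power = 0.3 A × 230 V = 69 W = 0.069 kW
laptop charger: Runtime = 15 min × 31 = 465 min = 7.75 h
laptop charger: 0.069 kW × 7.75 h = 0.53475 kWh
television: Runtime = 40 min × 30 = 1200 min = 20 h
television: 0.14 kW × 20 h = 2.8 kWh
portable air conditioner: Runtime = 2 h/week × 7 weeks = 14 h
portable air conditioner: 1.26 kW × 14 h = 17.64 kWh
space heater: Runtime = 24 h × 53 = 1272 h
space heater: 1.15 kW × 1272 h = 1462.8 kWh
Total energy = 1483.77475 kWh
Cost = 1483.77475 × €0.19 = €281.92

€281.92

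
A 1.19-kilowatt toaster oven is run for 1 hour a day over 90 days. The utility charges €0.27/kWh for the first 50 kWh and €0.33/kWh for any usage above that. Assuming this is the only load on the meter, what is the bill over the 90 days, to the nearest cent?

€32.34

Runtime = 1 h/day × 90 days = 90 h
Energy = 1.19 kW × 90 h = 107.1 kWh
Tier 1 (0–50 kWh): 50 × €0.27 = €13.5
Above 50 kWh: 57.1 × €0.33 = €18.843
Bill = €32.34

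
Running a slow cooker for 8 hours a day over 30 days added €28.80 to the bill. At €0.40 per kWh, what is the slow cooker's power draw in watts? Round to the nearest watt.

Energy = €28.80 ÷ €0.40/kWh = 72 kWh
Runtime = 8 h/day × 30 days = 240 h
Power = 72 kWh ÷ 240 h = 0.3 kW = 300 W

300 W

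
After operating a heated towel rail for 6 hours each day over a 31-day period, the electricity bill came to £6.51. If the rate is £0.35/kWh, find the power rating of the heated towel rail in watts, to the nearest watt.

100 W

Energy = £6.51 ÷ £0.35/kWh = 18.6 kWh
Runtime = 6 h/day × 31 days = 186 h
Power = 18.6 kWh ÷ 186 h = 0.1 kW = 100 W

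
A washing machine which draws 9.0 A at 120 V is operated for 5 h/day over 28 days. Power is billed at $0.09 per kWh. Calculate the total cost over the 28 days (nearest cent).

$13.61

Power = 9.0 A × 120 V = 1080 W = 1.08 kW
Runtime = 5 h/day × 28 days = 140 h
Energy = 1.08 kW × 140 h = 151.2 kWh
Cost = 151.2 kWh × $0.09/kWh = $13.61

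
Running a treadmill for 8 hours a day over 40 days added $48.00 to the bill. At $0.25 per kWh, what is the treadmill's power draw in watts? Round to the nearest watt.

600 W

Energy = $48.00 ÷ $0.25/kWh = 192 kWh
Runtime = 8 h/day × 40 days = 320 h
Power = 192 kWh ÷ 320 h = 0.6 kW = 600 W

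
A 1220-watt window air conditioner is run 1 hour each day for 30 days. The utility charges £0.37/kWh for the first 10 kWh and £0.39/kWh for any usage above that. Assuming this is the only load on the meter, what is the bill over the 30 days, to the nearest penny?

Runtime = 1 h/day × 30 days = 30 h
Energy = 1.22 kW × 30 h = 36.6 kWh
Tier 1 (0–10 kWh): 10 × £0.37 = £3.7
Above 10 kWh: 26.6 × £0.39 = £10.374
Bill = £14.07

£14.07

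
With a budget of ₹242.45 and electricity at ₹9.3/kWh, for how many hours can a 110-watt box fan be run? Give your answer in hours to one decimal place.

237.0 h

Energy available = ₹242.45 ÷ ₹9.3/kWh = 26.0699 kWh
Hours = 26.0699 kWh ÷ 0.11 kW = 237.0 h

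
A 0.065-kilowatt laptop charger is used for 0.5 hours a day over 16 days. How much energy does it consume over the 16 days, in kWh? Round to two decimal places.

0.52 kWh

Runtime = 0.5 h/day × 16 days = 8 h
Energy = 0.065 kW × 8 h = 0.52 kWh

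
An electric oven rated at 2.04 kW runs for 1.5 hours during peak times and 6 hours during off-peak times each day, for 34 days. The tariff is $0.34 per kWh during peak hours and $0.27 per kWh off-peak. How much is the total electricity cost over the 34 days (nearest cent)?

$147.74

Peak energy = 2.04 kW × 1.5 h × 34 = 104.04 kWh
Off-peak energy = 2.04 kW × 6 h × 34 = 416.16 kWh
Cost = 104.04 × $0.34 + 416.16 × $0.27 = $35.3736 + $112.3632 = $147.74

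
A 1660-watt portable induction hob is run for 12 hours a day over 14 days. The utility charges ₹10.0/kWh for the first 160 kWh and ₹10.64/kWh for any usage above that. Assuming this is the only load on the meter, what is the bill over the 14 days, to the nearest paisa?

Runtime = 12 h/day × 14 days = 168 h
Energy = 1.66 kW × 168 h = 278.88 kWh
Tier 1 (0–160 kWh): 160 × ₹10.0 = ₹1600
Above 160 kWh: 118.88 × ₹10.64 = ₹1264.8832
Bill = ₹2864.88

₹2864.88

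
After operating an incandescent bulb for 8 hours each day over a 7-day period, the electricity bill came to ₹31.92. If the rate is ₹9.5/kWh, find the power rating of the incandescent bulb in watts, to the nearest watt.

Energy = ₹31.92 ÷ ₹9.5/kWh = 3.36 kWh
Runtime = 8 h/day × 7 days = 56 h
Power = 3.36 kWh ÷ 56 h = 0.06 kW = 60 W

60 W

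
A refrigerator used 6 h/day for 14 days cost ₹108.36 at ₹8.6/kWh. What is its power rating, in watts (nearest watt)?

150 W

Energy = ₹108.36 ÷ ₹8.6/kWh = 12.6 kWh
Runtime = 6 h/day × 14 days = 84 h
Power = 12.6 kWh ÷ 84 h = 0.15 kW = 150 W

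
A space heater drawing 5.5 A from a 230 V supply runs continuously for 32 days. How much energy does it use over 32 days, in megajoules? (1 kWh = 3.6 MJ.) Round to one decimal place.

3497.5 MJ

Power = 5.5 A × 230 V = 1265 W = 1.265 kW
Runtime = 24 h × 32 = 768 h
Energy = 1.265 kW × 768 h = 971.52 kWh
= 971.52 × 3.6 MJ = 3497.5 MJ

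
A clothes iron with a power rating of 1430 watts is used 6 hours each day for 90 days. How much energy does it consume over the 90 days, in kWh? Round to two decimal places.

Runtime = 6 h/day × 90 days = 540 h
Energy = 1.43 kW × 540 h = 772.2 kWh

772.20 kWh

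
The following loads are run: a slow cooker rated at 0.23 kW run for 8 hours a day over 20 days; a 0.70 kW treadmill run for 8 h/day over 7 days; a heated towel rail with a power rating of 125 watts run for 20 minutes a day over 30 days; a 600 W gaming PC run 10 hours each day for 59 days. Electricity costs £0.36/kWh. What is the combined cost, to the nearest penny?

£155.25

slow cooker: Runtime = 8 h/day × 20 days = 160 h
slow cooker: 0.23 kW × 160 h = 36.8 kWh
treadmill: Runtime = 8 h/day × 7 days = 56 h
treadmill: 0.7 kW × 56 h = 39.2 kWh
heated towel rail: Runtime = 20 min × 30 = 600 min = 10 h
heated towel rail: 0.125 kW × 10 h = 1.25 kWh
gaming PC: Runtime = 10 h/day × 59 days = 590 h
gaming PC: 0.6 kW × 590 h = 354 kWh
Total energy = 431.25 kWh
Cost = 431.25 × £0.36 = £155.25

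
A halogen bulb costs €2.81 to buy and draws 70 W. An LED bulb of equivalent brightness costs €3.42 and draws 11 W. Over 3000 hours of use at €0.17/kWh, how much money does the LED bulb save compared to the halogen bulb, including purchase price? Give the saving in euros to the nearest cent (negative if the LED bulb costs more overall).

halogen bulb: €2.81 + (70/1000) kW × 3000 h × €0.17 = €2.81 + €35.7 = €38.51
LED bulb: €3.42 + (11/1000) kW × 3000 h × €0.17 = €3.42 + €5.61 = €9.03
Saving = €38.51 − €9.03 = €29.48

€29.48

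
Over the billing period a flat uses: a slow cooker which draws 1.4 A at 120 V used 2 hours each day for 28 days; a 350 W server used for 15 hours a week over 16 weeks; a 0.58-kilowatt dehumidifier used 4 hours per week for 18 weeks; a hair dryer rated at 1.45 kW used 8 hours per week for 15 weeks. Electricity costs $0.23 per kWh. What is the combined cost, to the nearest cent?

slow cooker: Power = 1.4 A × 120 V = 168 W = 0.168 kW
slow cooker: Runtime = 2 h/day × 28 days = 56 h
slow cooker: 0.168 kW × 56 h = 9.408 kWh
server: Runtime = 15 h/week × 16 weeks = 240 h
server: 0.35 kW × 240 h = 84 kWh
dehumidifier: Runtime = 4 h/week × 18 weeks = 72 h
dehumidifier: 0.58 kW × 72 h = 41.76 kWh
hair dryer: Runtime = 8 h/week × 15 weeks = 120 h
hair dryer: 1.45 kW × 120 h = 174 kWh
Total energy = 309.168 kWh
Cost = 309.168 × $0.23 = $71.11

$71.11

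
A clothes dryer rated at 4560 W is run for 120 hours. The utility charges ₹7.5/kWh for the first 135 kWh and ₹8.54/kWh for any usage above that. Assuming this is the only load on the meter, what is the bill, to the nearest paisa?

₹4532.69

Energy = 4.56 kW × 120 h = 547.2 kWh
Tier 1 (0–135 kWh): 135 × ₹7.5 = ₹1012.5
Above 135 kWh: 412.2 × ₹8.54 = ₹3520.188
Bill = ₹4532.69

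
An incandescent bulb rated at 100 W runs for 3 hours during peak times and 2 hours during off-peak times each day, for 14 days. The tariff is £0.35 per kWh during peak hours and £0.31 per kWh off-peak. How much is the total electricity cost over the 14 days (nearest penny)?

£2.34

Peak energy = 0.1 kW × 3 h × 14 = 4.2 kWh
Off-peak energy = 0.1 kW × 2 h × 14 = 2.8 kWh
Cost = 4.2 × £0.35 + 2.8 × £0.31 = £1.47 + £0.868 = £2.34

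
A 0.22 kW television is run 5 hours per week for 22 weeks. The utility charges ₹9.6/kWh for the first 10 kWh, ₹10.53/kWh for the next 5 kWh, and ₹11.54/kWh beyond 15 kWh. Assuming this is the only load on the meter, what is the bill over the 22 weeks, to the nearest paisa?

Runtime = 5 h/week × 22 weeks = 110 h
Energy = 0.22 kW × 110 h = 24.2 kWh
Tier 1 (0–10 kWh): 10 × ₹9.6 = ₹96
Tier 2 (10–15 kWh): 5 × ₹10.53 = ₹52.65
Above 15 kWh: 9.2 × ₹11.54 = ₹106.168
Bill = ₹254.82

₹254.82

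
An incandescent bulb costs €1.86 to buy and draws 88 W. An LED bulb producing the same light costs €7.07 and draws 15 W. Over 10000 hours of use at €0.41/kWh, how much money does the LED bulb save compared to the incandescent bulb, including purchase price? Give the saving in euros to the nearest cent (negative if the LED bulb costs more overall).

€294.09

incandescent bulb: €1.86 + (88/1000) kW × 10000 h × €0.41 = €1.86 + €360.8 = €362.66
LED bulb: €7.07 + (15/1000) kW × 10000 h × €0.41 = €7.07 + €61.5 = €68.57
Saving = €362.66 − €68.57 = €294.09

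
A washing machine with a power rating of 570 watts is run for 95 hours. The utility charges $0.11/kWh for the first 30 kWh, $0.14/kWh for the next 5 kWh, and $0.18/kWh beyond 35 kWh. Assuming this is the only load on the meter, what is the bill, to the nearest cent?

$7.45

Energy = 0.57 kW × 95 h = 54.15 kWh
Tier 1 (0–30 kWh): 30 × $0.11 = $3.3
Tier 2 (30–35 kWh): 5 × $0.14 = $0.7
Above 35 kWh: 19.15 × $0.18 = $3.447
Bill = $7.45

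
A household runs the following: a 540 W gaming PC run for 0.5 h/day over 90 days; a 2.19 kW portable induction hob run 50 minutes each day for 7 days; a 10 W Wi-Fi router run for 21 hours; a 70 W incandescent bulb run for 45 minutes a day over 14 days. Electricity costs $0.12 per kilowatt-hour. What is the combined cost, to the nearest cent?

gaming PC: Runtime = 0.5 h/day × 90 days = 45 h
gaming PC: 0.54 kW × 45 h = 24.3 kWh
portable induction hob: Runtime = 50 min × 7 = 350 min = 5.833333… h
portable induction hob: 2.19 kW × 5.833333… h = 12.775 kWh
Wi-Fi router: 0.01 kW × 21 h = 0.21 kWh
incandescent bulb: Runtime = 45 min × 14 = 630 min = 10.5 h
incandescent bulb: 0.07 kW × 10.5 h = 0.735 kWh
Total energy = 38.02 kWh
Cost = 38.02 × $0.12 = $4.56

$4.56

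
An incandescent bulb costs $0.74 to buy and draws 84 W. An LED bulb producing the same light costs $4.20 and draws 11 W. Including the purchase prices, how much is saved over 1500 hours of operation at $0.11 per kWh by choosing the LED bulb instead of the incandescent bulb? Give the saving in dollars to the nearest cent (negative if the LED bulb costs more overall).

incandescent bulb: $0.74 + (84/1000) kW × 1500 h × $0.11 = $0.74 + $13.86 = $14.6
LED bulb: $4.20 + (11/1000) kW × 1500 h × $0.11 = $4.20 + $1.815 = $6.015
Saving = $14.6 − $6.015 = $8.585 → $8.59

$8.59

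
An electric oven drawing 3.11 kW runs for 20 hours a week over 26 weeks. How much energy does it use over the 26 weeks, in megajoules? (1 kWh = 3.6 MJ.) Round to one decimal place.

Runtime = 20 h/week × 26 weeks = 520 h
Energy = 3.11 kW × 520 h = 1617.2 kWh
= 1617.2 × 3.6 MJ = 5821.9 MJ

5821.9 MJ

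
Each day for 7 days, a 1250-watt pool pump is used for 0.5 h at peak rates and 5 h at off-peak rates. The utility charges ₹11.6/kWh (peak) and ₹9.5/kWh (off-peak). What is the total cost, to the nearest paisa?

Peak energy = 1.25 kW × 0.5 h × 7 = 4.375 kWh
Off-peak energy = 1.25 kW × 5 h × 7 = 43.75 kWh
Cost = 4.375 × ₹11.6 + 43.75 × ₹9.5 = ₹50.75 + ₹415.625 = ₹466.38

₹466.38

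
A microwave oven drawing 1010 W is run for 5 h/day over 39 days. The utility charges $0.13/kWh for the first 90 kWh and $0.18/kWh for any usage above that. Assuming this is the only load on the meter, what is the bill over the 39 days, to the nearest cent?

$30.95

Runtime = 5 h/day × 39 days = 195 h
Energy = 1.01 kW × 195 h = 196.95 kWh
Tier 1 (0–90 kWh): 90 × $0.13 = $11.7
Above 90 kWh: 106.95 × $0.18 = $19.251
Bill = $30.95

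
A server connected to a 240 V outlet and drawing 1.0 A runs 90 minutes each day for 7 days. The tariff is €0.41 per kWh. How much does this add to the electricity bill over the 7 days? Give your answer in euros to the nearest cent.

Power = 1.0 A × 240 V = 240 W = 0.24 kW
Runtime = 90 min × 7 = 630 min = 10.5 h
Energy = 0.24 kW × 10.5 h = 2.52 kWh
Cost = 2.52 kWh × €0.41/kWh = €1.03

€1.03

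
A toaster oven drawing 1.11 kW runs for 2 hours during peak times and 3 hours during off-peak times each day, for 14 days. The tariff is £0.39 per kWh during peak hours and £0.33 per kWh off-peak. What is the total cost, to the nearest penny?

£27.51

Peak energy = 1.11 kW × 2 h × 14 = 31.08 kWh
Off-peak energy = 1.11 kW × 3 h × 14 = 46.62 kWh
Cost = 31.08 × £0.39 + 46.62 × £0.33 = £12.1212 + £15.3846 = £27.51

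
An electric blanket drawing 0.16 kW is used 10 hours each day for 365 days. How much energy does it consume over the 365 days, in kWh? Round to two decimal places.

584.00 kWh

Runtime = 10 h/day × 365 days = 3650 h
Energy = 0.16 kW × 3650 h = 584 kWh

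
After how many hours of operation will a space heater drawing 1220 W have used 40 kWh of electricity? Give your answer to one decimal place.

32.8 h

Hours = 40 kWh ÷ 1.22 kW = 32.8 h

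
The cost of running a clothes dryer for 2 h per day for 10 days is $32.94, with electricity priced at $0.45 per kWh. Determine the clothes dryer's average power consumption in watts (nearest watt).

3660 W

Energy = $32.94 ÷ $0.45/kWh = 73.2 kWh
Runtime = 2 h/day × 10 days = 20 h
Power = 73.2 kWh ÷ 20 h = 3.66 kW = 3660 W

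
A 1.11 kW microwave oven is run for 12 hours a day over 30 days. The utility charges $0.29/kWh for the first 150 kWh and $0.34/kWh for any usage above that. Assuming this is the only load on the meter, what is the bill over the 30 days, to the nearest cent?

Runtime = 12 h/day × 30 days = 360 h
Energy = 1.11 kW × 360 h = 399.6 kWh
Tier 1 (0–150 kWh): 150 × $0.29 = $43.5
Above 150 kWh: 249.6 × $0.34 = $84.864
Bill = $128.36

$128.36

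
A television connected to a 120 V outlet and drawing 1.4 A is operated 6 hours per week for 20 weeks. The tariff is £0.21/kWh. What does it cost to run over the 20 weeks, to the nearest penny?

Power = 1.4 A × 120 V = 168 W = 0.168 kW
Runtime = 6 h/week × 20 weeks = 120 h
Energy = 0.168 kW × 120 h = 20.16 kWh
Cost = 20.16 kWh × £0.21/kWh = £4.23

£4.23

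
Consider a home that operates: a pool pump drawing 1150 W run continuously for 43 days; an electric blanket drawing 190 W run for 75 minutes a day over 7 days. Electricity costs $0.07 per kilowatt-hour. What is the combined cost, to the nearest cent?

$83.19

pool pump: Runtime = 24 h × 43 = 1032 h
pool pump: 1.15 kW × 1032 h = 1186.8 kWh
electric blanket: Runtime = 75 min × 7 = 525 min = 8.75 h
electric blanket: 0.19 kW × 8.75 h = 1.6625 kWh
Total energy = 1188.4625 kWh
Cost = 1188.4625 × $0.07 = $83.19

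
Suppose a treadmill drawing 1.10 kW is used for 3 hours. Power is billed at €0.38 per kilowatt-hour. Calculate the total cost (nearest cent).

Energy = 1.1 kW × 3 h = 3.3 kWh
Cost = 3.3 kWh × €0.38/kWh = €1.25

€1.25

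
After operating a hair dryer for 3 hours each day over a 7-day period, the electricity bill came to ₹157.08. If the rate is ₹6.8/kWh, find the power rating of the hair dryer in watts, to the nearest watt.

Energy = ₹157.08 ÷ ₹6.8/kWh = 23.1 kWh
Runtime = 3 h/day × 7 days = 21 h
Power = 23.1 kWh ÷ 21 h = 1.1 kW = 1100 W

1100 W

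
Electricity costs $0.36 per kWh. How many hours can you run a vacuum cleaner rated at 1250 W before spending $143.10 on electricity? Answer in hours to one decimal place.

Energy available = $143.10 ÷ $0.36/kWh = 397.5 kWh
Hours = 397.5 kWh ÷ 1.25 kW = 318.0 h

318.0 h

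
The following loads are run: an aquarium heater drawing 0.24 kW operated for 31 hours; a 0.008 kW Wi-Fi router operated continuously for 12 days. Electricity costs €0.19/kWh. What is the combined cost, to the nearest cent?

€1.85

aquarium heater: 0.24 kW × 31 h = 7.44 kWh
Wi-Fi router: Runtime = 24 h × 12 = 288 h
Wi-Fi router: 0.008 kW × 288 h = 2.304 kWh
Total energy = 9.744 kWh
Cost = 9.744 × €0.19 = €1.85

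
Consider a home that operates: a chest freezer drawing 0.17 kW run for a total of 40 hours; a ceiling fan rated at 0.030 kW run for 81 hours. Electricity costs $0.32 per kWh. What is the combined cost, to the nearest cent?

$2.95

chest freezer: 0.17 kW × 40 h = 6.8 kWh
ceiling fan: 0.03 kW × 81 h = 2.43 kWh
Total energy = 9.23 kWh
Cost = 9.23 × $0.32 = $2.95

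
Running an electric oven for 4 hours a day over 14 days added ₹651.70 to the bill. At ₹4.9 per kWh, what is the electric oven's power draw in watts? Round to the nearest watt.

2375 W

Energy = ₹651.70 ÷ ₹4.9/kWh = 133 kWh
Runtime = 4 h/day × 14 days = 56 h
Power = 133 kWh ÷ 56 h = 2.375 kW = 2375 W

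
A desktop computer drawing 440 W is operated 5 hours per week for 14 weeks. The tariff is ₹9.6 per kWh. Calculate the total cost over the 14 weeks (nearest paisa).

Runtime = 5 h/week × 14 weeks = 70 h
Energy = 0.44 kW × 70 h = 30.8 kWh
Cost = 30.8 kWh × ₹9.6/kWh = ₹295.68

₹295.68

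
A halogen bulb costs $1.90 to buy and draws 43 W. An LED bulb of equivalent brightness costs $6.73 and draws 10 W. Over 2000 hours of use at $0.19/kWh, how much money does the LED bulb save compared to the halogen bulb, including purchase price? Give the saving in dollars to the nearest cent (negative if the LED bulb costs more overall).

halogen bulb: $1.90 + (43/1000) kW × 2000 h × $0.19 = $1.90 + $16.34 = $18.24
LED bulb: $6.73 + (10/1000) kW × 2000 h × $0.19 = $6.73 + $3.8 = $10.53
Saving = $18.24 − $10.53 = $7.71

$7.71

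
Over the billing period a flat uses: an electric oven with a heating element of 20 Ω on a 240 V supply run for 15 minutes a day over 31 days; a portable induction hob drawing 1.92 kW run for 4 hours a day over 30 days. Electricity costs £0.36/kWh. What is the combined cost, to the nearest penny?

£90.98

electric oven: Power = V²/R = 240²/20 = 2880 W = 2.88 kW
electric oven: Runtime = 15 min × 31 = 465 min = 7.75 h
electric oven: 2.88 kW × 7.75 h = 22.32 kWh
portable induction hob: Runtime = 4 h/day × 30 days = 120 h
portable induction hob: 1.92 kW × 120 h = 230.4 kWh
Total energy = 252.72 kWh
Cost = 252.72 × £0.36 = £90.98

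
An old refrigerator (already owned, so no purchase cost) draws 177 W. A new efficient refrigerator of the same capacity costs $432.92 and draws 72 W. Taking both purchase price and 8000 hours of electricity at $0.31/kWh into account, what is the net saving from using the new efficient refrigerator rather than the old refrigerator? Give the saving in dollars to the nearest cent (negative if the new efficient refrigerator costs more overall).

-$172.52

old refrigerator: $0.00 + (177/1000) kW × 8000 h × $0.31 = $0.00 + $438.96 = $438.96
new efficient refrigerator: $432.92 + (72/1000) kW × 8000 h × $0.31 = $432.92 + $178.56 = $611.48
Saving = $438.96 − $611.48 = −$172.52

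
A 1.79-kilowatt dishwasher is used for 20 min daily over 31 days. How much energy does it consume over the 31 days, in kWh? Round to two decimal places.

18.50 kWh

Runtime = 20 min × 31 = 620 min = 10.333333… h
Energy = 1.79 kW × 10.333333… h = 18.496666… kWh ≈ 18.50 kWh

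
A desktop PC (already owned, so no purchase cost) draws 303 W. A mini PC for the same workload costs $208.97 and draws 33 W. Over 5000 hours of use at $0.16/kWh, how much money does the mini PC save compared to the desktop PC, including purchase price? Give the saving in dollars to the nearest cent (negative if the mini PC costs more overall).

desktop PC: $0.00 + (303/1000) kW × 5000 h × $0.16 = $0.00 + $242.4 = $242.4
mini PC: $208.97 + (33/1000) kW × 5000 h × $0.16 = $208.97 + $26.4 = $235.37
Saving = $242.4 − $235.37 = $7.03

$7.03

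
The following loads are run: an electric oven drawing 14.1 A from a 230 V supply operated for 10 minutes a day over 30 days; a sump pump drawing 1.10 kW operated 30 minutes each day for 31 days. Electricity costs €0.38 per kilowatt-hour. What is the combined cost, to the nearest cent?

€12.64

electric oven: Power = 14.1 A × 230 V = 3243 W = 3.243 kW
electric oven: Runtime = 10 min × 30 = 300 min = 5 h
electric oven: 3.243 kW × 5 h = 16.215 kWh
sump pump: Runtime = 30 min × 31 = 930 min = 15.5 h
sump pump: 1.1 kW × 15.5 h = 17.05 kWh
Total energy = 33.265 kWh
Cost = 33.265 × €0.38 = €12.64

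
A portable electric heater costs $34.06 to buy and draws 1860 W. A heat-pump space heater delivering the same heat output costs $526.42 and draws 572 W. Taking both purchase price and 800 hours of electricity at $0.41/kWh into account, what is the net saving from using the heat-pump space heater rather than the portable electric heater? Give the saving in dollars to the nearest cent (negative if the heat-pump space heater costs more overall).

portable electric heater: $34.06 + (1860/1000) kW × 800 h × $0.41 = $34.06 + $610.08 = $644.14
heat-pump space heater: $526.42 + (572/1000) kW × 800 h × $0.41 = $526.42 + $187.616 = $714.036
Saving = $644.14 − $714.036 = −$69.896 → -$69.90

-$69.90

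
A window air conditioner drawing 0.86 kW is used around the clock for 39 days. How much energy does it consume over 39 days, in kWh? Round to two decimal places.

Runtime = 24 h × 39 = 936 h
Energy = 0.86 kW × 936 h = 804.96 kWh

804.96 kWh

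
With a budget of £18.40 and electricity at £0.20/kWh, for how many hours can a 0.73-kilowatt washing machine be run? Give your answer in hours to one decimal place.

126.0 h

Energy available = £18.40 ÷ £0.20/kWh = 92 kWh
Hours = 92 kWh ÷ 0.73 kW = 126.0 h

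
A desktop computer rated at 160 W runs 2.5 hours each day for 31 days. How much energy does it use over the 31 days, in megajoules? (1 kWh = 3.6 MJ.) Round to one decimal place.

44.6 MJ

Runtime = 2.5 h/day × 31 days = 77.5 h
Energy = 0.16 kW × 77.5 h = 12.4 kWh
= 12.4 × 3.6 MJ = 44.6 MJ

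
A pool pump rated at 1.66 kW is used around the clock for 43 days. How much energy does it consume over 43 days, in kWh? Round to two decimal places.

1713.12 kWh

Runtime = 24 h × 43 = 1032 h
Energy = 1.66 kW × 1032 h = 1713.12 kWh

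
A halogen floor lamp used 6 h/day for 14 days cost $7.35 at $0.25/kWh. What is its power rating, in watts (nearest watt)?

Energy = $7.35 ÷ $0.25/kWh = 29.4 kWh
Runtime = 6 h/day × 14 days = 84 h
Power = 29.4 kWh ÷ 84 h = 0.35 kW = 350 W

350 W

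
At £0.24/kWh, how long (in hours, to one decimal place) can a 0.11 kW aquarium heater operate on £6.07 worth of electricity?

229.9 h

Energy available = £6.07 ÷ £0.24/kWh = 25.2917 kWh
Hours = 25.2917 kWh ÷ 0.11 kW = 229.9 h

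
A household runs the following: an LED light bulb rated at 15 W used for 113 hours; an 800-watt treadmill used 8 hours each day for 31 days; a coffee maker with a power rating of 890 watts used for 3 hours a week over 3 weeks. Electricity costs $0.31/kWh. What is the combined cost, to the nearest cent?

$64.51

LED light bulb: 0.015 kW × 113 h = 1.695 kWh
treadmill: Runtime = 8 h/day × 31 days = 248 h
treadmill: 0.8 kW × 248 h = 198.4 kWh
coffee maker: Runtime = 3 h/week × 3 weeks = 9 h
coffee maker: 0.89 kW × 9 h = 8.01 kWh
Total energy = 208.105 kWh
Cost = 208.105 × $0.31 = $64.51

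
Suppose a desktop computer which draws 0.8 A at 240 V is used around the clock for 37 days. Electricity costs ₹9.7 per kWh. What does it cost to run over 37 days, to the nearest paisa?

₹1653.81

Power = 0.8 A × 240 V = 192 W = 0.192 kW
Runtime = 24 h × 37 = 888 h
Energy = 0.192 kW × 888 h = 170.496 kWh
Cost = 170.496 kWh × ₹9.7/kWh = ₹1653.81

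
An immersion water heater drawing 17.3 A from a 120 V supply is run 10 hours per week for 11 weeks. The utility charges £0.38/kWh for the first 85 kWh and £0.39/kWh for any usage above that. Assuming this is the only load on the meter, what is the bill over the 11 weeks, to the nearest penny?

£88.21

Power = 17.3 A × 120 V = 2076 W = 2.076 kW
Runtime = 10 h/week × 11 weeks = 110 h
Energy = 2.076 kW × 110 h = 228.36 kWh
Tier 1 (0–85 kWh): 85 × £0.38 = £32.3
Above 85 kWh: 143.36 × £0.39 = £55.9104
Bill = £88.21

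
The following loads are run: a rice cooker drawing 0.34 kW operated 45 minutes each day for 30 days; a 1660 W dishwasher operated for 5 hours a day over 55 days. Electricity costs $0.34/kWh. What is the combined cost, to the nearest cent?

rice cooker: Runtime = 45 min × 30 = 1350 min = 22.5 h
rice cooker: 0.34 kW × 22.5 h = 7.65 kWh
dishwasher: Runtime = 5 h/day × 55 days = 275 h
dishwasher: 1.66 kW × 275 h = 456.5 kWh
Total energy = 464.15 kWh
Cost = 464.15 × $0.34 = $157.81

$157.81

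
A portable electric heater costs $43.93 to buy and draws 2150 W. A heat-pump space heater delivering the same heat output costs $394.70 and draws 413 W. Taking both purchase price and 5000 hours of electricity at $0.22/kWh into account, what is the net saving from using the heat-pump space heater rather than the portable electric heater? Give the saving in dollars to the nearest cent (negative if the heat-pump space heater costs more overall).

$1559.93

portable electric heater: $43.93 + (2150/1000) kW × 5000 h × $0.22 = $43.93 + $2365 = $2408.93
heat-pump space heater: $394.70 + (413/1000) kW × 5000 h × $0.22 = $394.70 + $454.3 = $849
Saving = $2408.93 − $849 = $1559.93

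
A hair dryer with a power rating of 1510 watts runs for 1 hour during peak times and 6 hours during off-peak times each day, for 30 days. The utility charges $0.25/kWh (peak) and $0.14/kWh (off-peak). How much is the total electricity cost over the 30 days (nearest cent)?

Peak energy = 1.51 kW × 1 h × 30 = 45.3 kWh
Off-peak energy = 1.51 kW × 6 h × 30 = 271.8 kWh
Cost = 45.3 × $0.25 + 271.8 × $0.14 = $11.325 + $38.052 = $49.38

$49.38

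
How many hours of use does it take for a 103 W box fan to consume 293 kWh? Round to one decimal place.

Hours = 293 kWh ÷ 0.103 kW = 2844.7 h

2844.7 h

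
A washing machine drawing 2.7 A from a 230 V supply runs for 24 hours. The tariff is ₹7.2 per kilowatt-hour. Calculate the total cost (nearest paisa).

₹107.31

Power = 2.7 A × 230 V = 621 W = 0.621 kW
Energy = 0.621 kW × 24 h = 14.904 kWh
Cost = 14.904 kWh × ₹7.2/kWh = ₹107.31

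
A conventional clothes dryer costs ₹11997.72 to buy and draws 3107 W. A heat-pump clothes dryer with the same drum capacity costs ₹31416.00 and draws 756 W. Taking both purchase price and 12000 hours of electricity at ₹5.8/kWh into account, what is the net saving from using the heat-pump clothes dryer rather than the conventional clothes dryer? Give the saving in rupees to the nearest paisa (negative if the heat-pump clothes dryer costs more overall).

conventional clothes dryer: ₹11997.72 + (3107/1000) kW × 12000 h × ₹5.8 = ₹11997.72 + ₹216247.2 = ₹228244.92
heat-pump clothes dryer: ₹31416.00 + (756/1000) kW × 12000 h × ₹5.8 = ₹31416.00 + ₹52617.6 = ₹84033.6
Saving = ₹228244.92 − ₹84033.6 = ₹144211.32

₹144211.32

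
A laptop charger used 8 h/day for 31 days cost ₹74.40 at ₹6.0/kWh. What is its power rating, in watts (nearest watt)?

50 W

Energy = ₹74.40 ÷ ₹6.0/kWh = 12.4 kWh
Runtime = 8 h/day × 31 days = 248 h
Power = 12.4 kWh ÷ 248 h = 0.05 kW = 50 W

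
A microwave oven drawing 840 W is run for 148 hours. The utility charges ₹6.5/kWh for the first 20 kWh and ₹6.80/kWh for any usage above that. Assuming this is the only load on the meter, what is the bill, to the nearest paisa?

Energy = 0.84 kW × 148 h = 124.32 kWh
Tier 1 (0–20 kWh): 20 × ₹6.5 = ₹130
Above 20 kWh: 104.32 × ₹6.80 = ₹709.376
Bill = ₹839.38

₹839.38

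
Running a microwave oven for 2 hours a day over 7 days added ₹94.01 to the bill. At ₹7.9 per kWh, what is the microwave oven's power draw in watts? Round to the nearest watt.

850 W

Energy = ₹94.01 ÷ ₹7.9/kWh = 11.9 kWh
Runtime = 2 h/day × 7 days = 14 h
Power = 11.9 kWh ÷ 14 h = 0.85 kW = 850 W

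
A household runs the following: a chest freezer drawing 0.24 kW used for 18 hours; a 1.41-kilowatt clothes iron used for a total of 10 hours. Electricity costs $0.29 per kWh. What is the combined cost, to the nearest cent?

chest freezer: 0.24 kW × 18 h = 4.32 kWh
clothes iron: 1.41 kW × 10 h = 14.1 kWh
Total energy = 18.42 kWh
Cost = 18.42 × $0.29 = $5.34

$5.34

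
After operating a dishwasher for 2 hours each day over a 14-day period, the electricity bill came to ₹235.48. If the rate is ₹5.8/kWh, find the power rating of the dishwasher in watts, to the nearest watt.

1450 W

Energy = ₹235.48 ÷ ₹5.8/kWh = 40.6 kWh
Runtime = 2 h/day × 14 days = 28 h
Power = 40.6 kWh ÷ 28 h = 1.45 kW = 1450 W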